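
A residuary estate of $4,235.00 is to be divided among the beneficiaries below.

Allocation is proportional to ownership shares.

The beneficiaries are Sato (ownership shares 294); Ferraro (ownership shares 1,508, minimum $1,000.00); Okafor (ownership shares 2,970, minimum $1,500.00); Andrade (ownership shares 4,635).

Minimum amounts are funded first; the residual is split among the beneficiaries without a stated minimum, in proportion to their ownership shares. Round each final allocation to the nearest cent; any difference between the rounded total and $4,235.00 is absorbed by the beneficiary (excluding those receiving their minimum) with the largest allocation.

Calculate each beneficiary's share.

Fund the minimums — Ferraro $1,000.00; Okafor $1,500.00. Remaining pool $1,735.00.
Remaining pool split over remaining ownership shares 4,929: Sato 103.4875 → $103.49; Andrade 1,631.5125 → $1,631.51.

Sato: $103.49; Ferraro: $1,000.00; Okafor: $1,500.00; Andrade: $1,631.51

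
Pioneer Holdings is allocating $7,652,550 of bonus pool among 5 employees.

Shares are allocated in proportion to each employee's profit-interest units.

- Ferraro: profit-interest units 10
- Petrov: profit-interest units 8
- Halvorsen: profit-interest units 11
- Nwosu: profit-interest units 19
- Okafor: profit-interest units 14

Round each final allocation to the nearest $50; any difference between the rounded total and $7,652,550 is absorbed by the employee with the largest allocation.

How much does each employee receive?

Ferraro: $1,234,300 | Petrov: $987,450 | Halvorsen: $1,357,700 | Nwosu: $2,345,100 | Okafor: $1,728,000

Profit-interest units total: 62.
Unrounded shares: Ferraro 10/62 × $7,652,550 = 1,234,282.26; Petrov 8/62 × $7,652,550 = 987,425.81; Halvorsen 11/62 × $7,652,550 = 1,357,710.48; Nwosu 19/62 × $7,652,550 = 2,345,136.29; Okafor 14/62 × $7,652,550 = 1,727,995.16.
After rounding ($50): Ferraro $1,234,300; Petrov $987,450; Halvorsen $1,357,700; Nwosu $2,345,150; Okafor $1,728,000. Sum = $7,652,600.
Difference $7,652,550 − $7,652,600 = −$50 applied to largest allocation (Nwosu): Nwosu becomes $2,345,100.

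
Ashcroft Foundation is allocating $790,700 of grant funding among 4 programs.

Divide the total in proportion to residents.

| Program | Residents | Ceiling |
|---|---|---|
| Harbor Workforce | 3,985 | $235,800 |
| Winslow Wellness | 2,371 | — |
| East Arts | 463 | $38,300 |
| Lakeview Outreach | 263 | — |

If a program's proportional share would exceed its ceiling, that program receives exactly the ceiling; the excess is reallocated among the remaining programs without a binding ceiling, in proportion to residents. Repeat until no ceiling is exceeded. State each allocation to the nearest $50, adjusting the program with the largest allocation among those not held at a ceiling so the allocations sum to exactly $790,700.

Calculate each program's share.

Sum of residents: 7,082.
Proportional shares (ignoring caps): Harbor Workforce 444,922.27; Winslow Wellness 264,720.38; East Arts 51,693.60; Lakeview Outreach 29,363.75.
Cap binds for Harbor Workforce ($235,800), East Arts ($38,300); balance $516,600 reallocated over remaining residents 2,634.
Redistributed shares: Winslow Wellness 465,018.45 → $465,000; Lakeview Outreach 51,581.55 → $51,600.

Harbor Workforce: $235,800 | Winslow Wellness: $465,000 | East Arts: $38,300 | Lakeview Outreach: $51,600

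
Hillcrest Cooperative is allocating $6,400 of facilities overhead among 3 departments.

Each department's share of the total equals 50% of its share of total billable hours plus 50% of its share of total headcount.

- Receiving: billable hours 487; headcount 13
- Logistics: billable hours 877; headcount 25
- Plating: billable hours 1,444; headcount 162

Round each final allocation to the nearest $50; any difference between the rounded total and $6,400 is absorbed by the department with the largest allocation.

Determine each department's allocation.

Receiving: $750; Logistics: $1,400; Plating: $4,250

Billable hours total 2,808; headcount total 200.
Blended shares (50% billable hours + 50% headcount): Receiving 0.1192; Logistics 0.2187; Plating 0.6621.
Proportional shares: Receiving 762.99; Logistics 1,399.43; Plating 4,237.58.
After rounding ($50): Receiving $750; Logistics $1,400; Plating $4,250. Sum = $6,400.
Rounded total matches; no reconciliation needed.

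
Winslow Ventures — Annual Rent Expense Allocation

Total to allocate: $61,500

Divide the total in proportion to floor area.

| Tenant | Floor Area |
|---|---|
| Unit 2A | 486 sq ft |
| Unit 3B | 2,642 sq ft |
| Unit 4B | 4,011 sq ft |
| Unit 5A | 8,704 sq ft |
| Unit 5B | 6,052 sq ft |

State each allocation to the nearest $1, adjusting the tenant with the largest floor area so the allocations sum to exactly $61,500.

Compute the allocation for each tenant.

Unit 2A: $1,365; Unit 3B: $7,421; Unit 4B: $11,266; Unit 5A: $24,449; Unit 5B: $16,999

Total floor area = 21,895.
Unrounded shares: Unit 2A 486/21,895 × $61,500 = 1,365.11; Unit 3B 2,642/21,895 × $61,500 = 7,421.01; Unit 4B 4,011/21,895 × $61,500 = 11,266.34; Unit 5A 8,704/21,895 × $61,500 = 24,448.32; Unit 5B 6,052/21,895 × $61,500 = 16,999.22.
At nearest $1: Unit 2A $1,365; Unit 3B $7,421; Unit 4B $11,266; Unit 5A $24,448; Unit 5B $16,999. Sum = $61,499.
Difference $61,500 − $61,499 = +$1 applied to largest floor area (Unit 5A): Unit 5A becomes $24,449.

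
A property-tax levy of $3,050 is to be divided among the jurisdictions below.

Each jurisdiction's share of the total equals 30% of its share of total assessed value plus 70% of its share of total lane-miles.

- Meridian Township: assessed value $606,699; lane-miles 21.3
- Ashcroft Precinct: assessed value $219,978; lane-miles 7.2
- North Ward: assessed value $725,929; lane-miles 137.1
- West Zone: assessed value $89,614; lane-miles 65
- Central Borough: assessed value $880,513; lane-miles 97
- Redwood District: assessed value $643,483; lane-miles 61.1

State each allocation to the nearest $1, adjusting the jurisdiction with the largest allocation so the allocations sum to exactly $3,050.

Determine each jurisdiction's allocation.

Totals — assessed value 3,166,216, lane-miles 388.7.
Composite weights (30% assessed value + 70% lane-miles): Meridian Township 0.0958; Ashcroft Precinct 0.0338; North Ward 0.3157; West Zone 0.1255; Central Borough 0.2581; Redwood District 0.1710.
Proportional shares: Meridian Township 292.32; Ashcroft Precinct 103.12; North Ward 962.83; West Zone 382.92; Central Borough 787.25; Redwood District 521.56.
After rounding ($1): Meridian Township $292; Ashcroft Precinct $103; North Ward $963; West Zone $383; Central Borough $787; Redwood District $522. Sum = $3,050.
Rounded total matches; no reconciliation needed.

Meridian Township: $292 · Ashcroft Precinct: $103 · North Ward: $963 · West Zone: $383 · Central Borough: $787 · Redwood District: $522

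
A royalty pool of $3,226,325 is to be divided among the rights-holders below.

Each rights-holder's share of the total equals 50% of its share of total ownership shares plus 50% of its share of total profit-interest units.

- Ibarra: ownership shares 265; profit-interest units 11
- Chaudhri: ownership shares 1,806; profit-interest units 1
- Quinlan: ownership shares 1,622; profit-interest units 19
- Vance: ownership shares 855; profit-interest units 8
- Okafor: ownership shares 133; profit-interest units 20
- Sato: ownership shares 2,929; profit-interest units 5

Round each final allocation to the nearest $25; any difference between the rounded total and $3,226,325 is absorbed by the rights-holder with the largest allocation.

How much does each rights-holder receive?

Totals — ownership shares 7,610, profit-interest units 64.
Composite weights (50% ownership shares + 50% profit-interest units): Ibarra 0.1033; Chaudhri 0.1265; Quinlan 0.2550; Vance 0.1187; Okafor 0.1650; Sato 0.2315.
Raw shares: Ibarra 333,436.82; Chaudhri 408,040.29; Quinlan 822,738.05; Vance 382,887.62; Okafor 532,306.53; Sato 746,915.70.
After rounding ($25): Ibarra $333,425; Chaudhri $408,050; Quinlan $822,750; Vance $382,900; Okafor $532,300; Sato $746,925. Sum = $3,226,350.
Difference $3,226,325 − $3,226,350 = −$25 applied to largest allocation (Quinlan): Quinlan becomes $822,725.

Ibarra: $333,425 · Chaudhri: $408,050 · Quinlan: $822,725 · Vance: $382,900 · Okafor: $532,300 · Sato: $746,925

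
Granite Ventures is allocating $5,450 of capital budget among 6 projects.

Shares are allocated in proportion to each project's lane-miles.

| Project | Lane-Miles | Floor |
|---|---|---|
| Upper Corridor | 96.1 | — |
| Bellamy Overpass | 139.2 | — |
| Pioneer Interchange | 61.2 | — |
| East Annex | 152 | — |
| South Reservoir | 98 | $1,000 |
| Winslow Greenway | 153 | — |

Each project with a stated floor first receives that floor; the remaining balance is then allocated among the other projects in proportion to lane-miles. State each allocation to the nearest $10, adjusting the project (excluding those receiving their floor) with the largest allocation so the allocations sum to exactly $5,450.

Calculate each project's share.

Minimums first: South Reservoir $1,000. Remaining pool $4,450.
Remaining pool split over remaining lane-miles 601.5: Upper Corridor 710.96 → $710; Bellamy Overpass 1,029.83 → $1,030; Pioneer Interchange 452.77 → $450; East Annex 1,124.52 → $1,120; Winslow Greenway 1,131.92 → $1,130.
Rounding difference +$10 applied to Winslow Greenway → $1,140.

Upper Corridor: $710 | Bellamy Overpass: $1,030 | Pioneer Interchange: $450 | East Annex: $1,120 | South Reservoir: $1,000 | Winslow Greenway: $1,140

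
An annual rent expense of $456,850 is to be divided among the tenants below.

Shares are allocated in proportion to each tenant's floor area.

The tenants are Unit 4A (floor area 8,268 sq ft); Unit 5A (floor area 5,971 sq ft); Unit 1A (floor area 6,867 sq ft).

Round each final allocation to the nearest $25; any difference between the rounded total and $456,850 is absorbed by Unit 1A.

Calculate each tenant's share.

Sum of floor area: 21,106.
Unrounded shares: Unit 4A 8,268/21,106 × $456,850 = 178,965.02; Unit 5A 5,971/21,106 × $456,850 = 129,245.30; Unit 1A 6,867/21,106 × $456,850 = 148,639.67.
Rounded to nearest $25: Unit 4A $178,975; Unit 5A $129,250; Unit 1A $148,650. Sum = $456,875.
Difference $456,850 − $456,875 = −$25 applied to Unit 1A: Unit 1A becomes $148,625.

Unit 4A: $178,975; Unit 5A: $129,250; Unit 1A: $148,625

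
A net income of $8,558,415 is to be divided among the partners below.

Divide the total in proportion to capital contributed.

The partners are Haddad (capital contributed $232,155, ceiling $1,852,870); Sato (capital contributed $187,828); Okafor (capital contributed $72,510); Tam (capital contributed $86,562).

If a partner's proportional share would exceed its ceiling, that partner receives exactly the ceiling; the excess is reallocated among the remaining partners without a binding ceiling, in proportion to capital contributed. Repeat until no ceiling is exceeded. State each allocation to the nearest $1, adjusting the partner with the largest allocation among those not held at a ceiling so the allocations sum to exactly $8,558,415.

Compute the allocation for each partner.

Haddad: $1,852,870 · Sato: $3,630,698 · Okafor: $1,401,612 · Tam: $1,673,235

Sum of capital contributed: 579,055.
Unconstrained shares: Haddad 3,431,243.72; Sato 2,776,092.03; Okafor 1,071,695.56; Tam 1,279,383.68.
Cap binds for Haddad ($1,852,870); balance $6,705,545 reallocated over remaining capital contributed 346,900.
Shares after redistribution: Sato 3,630,697.91 → $3,630,698; Okafor 1,401,611.61 → $1,401,612; Tam 1,673,235.48 → $1,673,235.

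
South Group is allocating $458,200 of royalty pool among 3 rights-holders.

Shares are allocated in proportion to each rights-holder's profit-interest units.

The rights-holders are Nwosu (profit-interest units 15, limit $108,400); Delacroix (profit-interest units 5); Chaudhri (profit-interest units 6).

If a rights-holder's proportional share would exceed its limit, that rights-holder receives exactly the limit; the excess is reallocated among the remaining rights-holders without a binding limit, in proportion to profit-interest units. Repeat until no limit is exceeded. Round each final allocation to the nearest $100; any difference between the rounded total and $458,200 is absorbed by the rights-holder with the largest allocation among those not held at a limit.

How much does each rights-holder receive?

Nwosu: $108,400 | Delacroix: $159,000 | Chaudhri: $190,800

Sum of profit-interest units: 26.
Pro-rata shares before constraints: Nwosu 264,346.15; Delacroix 88,115.38; Chaudhri 105,738.46.
Cap binds for Nwosu ($108,400); balance $349,800 reallocated over remaining profit-interest units 11.
Shares after redistribution: Delacroix 159,000.00 → $159,000; Chaudhri 190,800.00 → $190,800.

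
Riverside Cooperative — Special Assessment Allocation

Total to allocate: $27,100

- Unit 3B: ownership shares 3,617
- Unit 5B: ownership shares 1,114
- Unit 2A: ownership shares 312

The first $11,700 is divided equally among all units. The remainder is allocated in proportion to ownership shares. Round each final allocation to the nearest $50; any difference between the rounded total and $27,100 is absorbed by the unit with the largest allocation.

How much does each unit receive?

Equal tier: $11,700 ÷ 3 = $3,900 apiece.
Remainder $15,400 by ownership shares (total 5,043): Unit 3B 11,045.37 → $11,050; Unit 5B 3,401.86 → $3,400; Unit 2A 952.77 → $950.
Totals: Unit 3B $3,900 + $11,050 = $14,950; Unit 5B $3,900 + $3,400 = $7,300; Unit 2A $3,900 + $950 = $4,850.

Unit 3B: $14,950; Unit 5B: $7,300; Unit 2A: $4,850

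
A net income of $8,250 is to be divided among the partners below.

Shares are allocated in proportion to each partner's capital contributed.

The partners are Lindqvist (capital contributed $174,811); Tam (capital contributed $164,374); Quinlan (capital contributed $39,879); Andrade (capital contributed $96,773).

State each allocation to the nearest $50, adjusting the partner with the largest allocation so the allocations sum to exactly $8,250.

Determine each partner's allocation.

Combined capital contributed = 475,837.
Pro-rata amounts: Lindqvist 174,811/475,837 × $8,250 = 3,030.85; Tam 164,374/475,837 × $8,250 = 2,849.90; Quinlan 39,879/475,837 × $8,250 = 691.42; Andrade 96,773/475,837 × $8,250 = 1,677.84.
After rounding ($50): Lindqvist $3,050; Tam $2,850; Quinlan $700; Andrade $1,700. Sum = $8,300.
Difference $8,250 − $8,300 = −$50 applied to largest allocation (Lindqvist): Lindqvist becomes $3,000.

Lindqvist: $3,000 | Tam: $2,850 | Quinlan: $700 | Andrade: $1,700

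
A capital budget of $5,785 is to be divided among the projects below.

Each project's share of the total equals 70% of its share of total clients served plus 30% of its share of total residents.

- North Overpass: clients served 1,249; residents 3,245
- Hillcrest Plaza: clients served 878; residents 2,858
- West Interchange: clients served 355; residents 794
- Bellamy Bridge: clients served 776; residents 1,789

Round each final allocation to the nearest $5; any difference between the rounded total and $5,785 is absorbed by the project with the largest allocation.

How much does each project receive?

Totals — clients served 3,258, residents 8,686.
Composite weights (70% clients served + 30% residents): North Overpass 0.3804; Hillcrest Plaza 0.2874; West Interchange 0.1037; Bellamy Bridge 0.2285.
Unrounded shares: North Overpass 2,200.80; Hillcrest Plaza 1,662.34; West Interchange 599.89; Bellamy Bridge 1,321.97.
Rounded to nearest $5: North Overpass $2,200; Hillcrest Plaza $1,660; West Interchange $600; Bellamy Bridge $1,320. Sum = $5,780.
Difference $5,785 − $5,780 = +$5 applied to largest allocation (North Overpass): North Overpass becomes $2,205.

North Overpass: $2,205 | Hillcrest Plaza: $1,660 | West Interchange: $600 | Bellamy Bridge: $1,320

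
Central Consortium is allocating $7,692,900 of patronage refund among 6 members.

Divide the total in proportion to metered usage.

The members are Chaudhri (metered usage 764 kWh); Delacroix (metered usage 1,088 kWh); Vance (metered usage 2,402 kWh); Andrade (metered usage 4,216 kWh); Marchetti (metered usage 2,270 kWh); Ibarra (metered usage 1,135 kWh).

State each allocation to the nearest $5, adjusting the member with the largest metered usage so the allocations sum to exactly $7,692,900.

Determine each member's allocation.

Sum of metered usage: 11,875.
Proportional shares: Chaudhri 764/11,875 × $7,692,900 = 494,936.89; Delacroix 1,088/11,875 × $7,692,900 = 704,831.60; Vance 2,402/11,875 × $7,692,900 = 1,556,071.23; Andrade 4,216/11,875 × $7,692,900 = 2,731,222.43; Marchetti 2,270/11,875 × $7,692,900 = 1,470,558.57; Ibarra 1,135/11,875 × $7,692,900 = 735,279.28.
Rounded to nearest $5: Chaudhri $494,935; Delacroix $704,830; Vance $1,556,070; Andrade $2,731,220; Marchetti $1,470,560; Ibarra $735,280. Sum = $7,692,895.
Difference $7,692,900 − $7,692,895 = +$5 applied to largest metered usage (Andrade): Andrade becomes $2,731,225.

Chaudhri: $494,935 | Delacroix: $704,830 | Vance: $1,556,070 | Andrade: $2,731,225 | Marchetti: $1,470,560 | Ibarra: $735,280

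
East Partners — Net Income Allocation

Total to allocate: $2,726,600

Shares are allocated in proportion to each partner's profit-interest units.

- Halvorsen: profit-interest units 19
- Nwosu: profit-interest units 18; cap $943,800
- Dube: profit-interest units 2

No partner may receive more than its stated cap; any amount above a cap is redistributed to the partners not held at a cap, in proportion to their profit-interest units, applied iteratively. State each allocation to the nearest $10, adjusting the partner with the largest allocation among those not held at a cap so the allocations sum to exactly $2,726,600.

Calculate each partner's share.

Profit-interest units total: 39.
Unconstrained shares: Halvorsen 1,328,343.59; Nwosu 1,258,430.77; Dube 139,825.64.
Held at cap: Nwosu ($943,800); residual $1,782,800 reallocated over remaining profit-interest units 21.
Redistributed shares: Halvorsen 1,613,009.52 → $1,613,010; Dube 169,790.48 → $169,790.

Halvorsen: $1,613,010 | Nwosu: $943,800 | Dube: $169,790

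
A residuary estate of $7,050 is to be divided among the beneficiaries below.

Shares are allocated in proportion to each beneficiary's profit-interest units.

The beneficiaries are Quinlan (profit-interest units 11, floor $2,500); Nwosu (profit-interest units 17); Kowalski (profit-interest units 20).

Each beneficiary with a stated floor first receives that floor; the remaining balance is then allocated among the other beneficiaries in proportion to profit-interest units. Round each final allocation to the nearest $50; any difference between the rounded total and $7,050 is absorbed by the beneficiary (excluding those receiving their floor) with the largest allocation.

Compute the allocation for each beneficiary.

Fund the minimums — Quinlan $2,500. Residual $4,550.
Residual split over remaining profit-interest units 37: Nwosu 2,090.54 → $2,100; Kowalski 2,459.46 → $2,450.

Quinlan: $2,500 | Nwosu: $2,100 | Kowalski: $2,450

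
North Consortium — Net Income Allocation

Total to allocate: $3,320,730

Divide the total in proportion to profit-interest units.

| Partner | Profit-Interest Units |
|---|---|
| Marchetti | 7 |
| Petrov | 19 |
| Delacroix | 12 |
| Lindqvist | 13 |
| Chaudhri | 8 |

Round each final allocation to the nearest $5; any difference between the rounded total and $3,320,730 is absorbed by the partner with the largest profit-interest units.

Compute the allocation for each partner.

Sum of profit-interest units: 59.
Proportional shares: Marchetti 7/59 × $3,320,730 = 393,984.92; Petrov 19/59 × $3,320,730 = 1,069,387.63; Delacroix 12/59 × $3,320,730 = 675,402.71; Lindqvist 13/59 × $3,320,730 = 731,686.27; Chaudhri 8/59 × $3,320,730 = 450,268.47.
Rounded to nearest $5: Marchetti $393,985; Petrov $1,069,390; Delacroix $675,405; Lindqvist $731,685; Chaudhri $450,270. Sum = $3,320,735.
Difference $3,320,730 − $3,320,735 = −$5 applied to largest profit-interest units (Petrov): Petrov becomes $1,069,385.

Marchetti: $393,985 · Petrov: $1,069,385 · Delacroix: $675,405 · Lindqvist: $731,685 · Chaudhri: $450,270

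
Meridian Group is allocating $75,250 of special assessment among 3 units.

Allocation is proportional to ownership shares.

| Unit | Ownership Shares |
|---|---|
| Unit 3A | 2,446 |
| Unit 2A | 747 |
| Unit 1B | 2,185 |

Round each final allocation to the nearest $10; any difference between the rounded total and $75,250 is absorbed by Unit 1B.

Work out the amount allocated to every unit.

Combined ownership shares = 5,378.
Pro-rata amounts: Unit 3A 2,446/5,378 × $75,250 = 34,224.90; Unit 2A 747/5,378 × $75,250 = 10,452.17; Unit 1B 2,185/5,378 × $75,250 = 30,572.94.
Rounded to nearest $10: Unit 3A $34,220; Unit 2A $10,450; Unit 1B $30,570. Sum = $75,240.
Difference $75,250 − $75,240 = +$10 applied to Unit 1B: Unit 1B becomes $30,580.

Unit 3A: $34,220 · Unit 2A: $10,450 · Unit 1B: $30,580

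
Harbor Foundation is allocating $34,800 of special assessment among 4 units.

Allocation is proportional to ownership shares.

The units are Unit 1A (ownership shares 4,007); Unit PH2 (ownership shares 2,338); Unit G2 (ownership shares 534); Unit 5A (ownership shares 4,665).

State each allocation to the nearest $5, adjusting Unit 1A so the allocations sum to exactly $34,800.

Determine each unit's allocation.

Unit 1A: $12,075 · Unit PH2: $7,050 · Unit G2: $1,610 · Unit 5A: $14,065

Ownership shares total: 11,544.
Pro-rata amounts: Unit 1A 4,007/11,544 × $34,800 = 12,079.31; Unit PH2 2,338/11,544 × $34,800 = 7,048.02; Unit G2 534/11,544 × $34,800 = 1,609.77; Unit 5A 4,665/11,544 × $34,800 = 14,062.89.
Rounded to nearest $5: Unit 1A $12,080; Unit PH2 $7,050; Unit G2 $1,610; Unit 5A $14,065. Sum = $34,805.
Difference $34,800 − $34,805 = −$5 applied to Unit 1A: Unit 1A becomes $12,075.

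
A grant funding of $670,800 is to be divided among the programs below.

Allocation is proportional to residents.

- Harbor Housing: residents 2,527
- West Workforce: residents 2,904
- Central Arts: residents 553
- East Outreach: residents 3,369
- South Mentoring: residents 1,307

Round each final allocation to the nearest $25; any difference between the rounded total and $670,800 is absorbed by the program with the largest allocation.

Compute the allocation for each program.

Harbor Housing: $159,025; West Workforce: $182,750; Central Arts: $34,800; East Outreach: $211,975; South Mentoring: $82,250

Total residents = 10,660.
Unrounded shares: Harbor Housing 2,527/10,660 × $670,800 = 159,016.10; West Workforce 2,904/10,660 × $670,800 = 182,739.51; Central Arts 553/10,660 × $670,800 = 34,798.54; East Outreach 3,369/10,660 × $670,800 = 212,000.49; South Mentoring 1,307/10,660 × $670,800 = 82,245.37.
After rounding ($25): Harbor Housing $159,025; West Workforce $182,750; Central Arts $34,800; East Outreach $212,000; South Mentoring $82,250. Sum = $670,825.
Difference $670,800 − $670,825 = −$25 applied to largest allocation (East Outreach): East Outreach becomes $211,975.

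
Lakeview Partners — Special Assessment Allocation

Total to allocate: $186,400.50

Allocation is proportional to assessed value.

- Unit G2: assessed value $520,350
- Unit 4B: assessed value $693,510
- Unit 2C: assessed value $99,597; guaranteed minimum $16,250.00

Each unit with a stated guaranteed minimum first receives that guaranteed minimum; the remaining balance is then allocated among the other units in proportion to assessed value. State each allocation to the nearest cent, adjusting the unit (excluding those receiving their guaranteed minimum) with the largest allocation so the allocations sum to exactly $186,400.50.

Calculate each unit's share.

Fund the minimums — Unit 2C $16,250.00. Balance $170,150.50.
Balance split over remaining assessed value 1,213,860: Unit G2 72,939.0644 → $72,939.06; Unit 4B 97,211.4356 → $97,211.44.

Unit G2: $72,939.06 | Unit 4B: $97,211.44 | Unit 2C: $16,250.00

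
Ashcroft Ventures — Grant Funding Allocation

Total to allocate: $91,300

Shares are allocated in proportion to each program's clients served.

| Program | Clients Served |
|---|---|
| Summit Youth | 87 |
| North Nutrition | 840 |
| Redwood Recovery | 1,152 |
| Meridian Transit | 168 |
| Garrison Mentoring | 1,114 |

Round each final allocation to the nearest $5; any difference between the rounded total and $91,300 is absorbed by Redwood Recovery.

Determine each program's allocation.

Clients served total: 3,361.
Unrounded shares: Summit Youth 87/3,361 × $91,300 = 2,363.31; North Nutrition 840/3,361 × $91,300 = 22,818.21; Redwood Recovery 1,152/3,361 × $91,300 = 31,293.54; Meridian Transit 168/3,361 × $91,300 = 4,563.64; Garrison Mentoring 1,114/3,361 × $91,300 = 30,261.29.
At nearest $5: Summit Youth $2,365; North Nutrition $22,820; Redwood Recovery $31,295; Meridian Transit $4,565; Garrison Mentoring $30,260. Sum = $91,305.
Difference $91,300 − $91,305 = −$5 applied to Redwood Recovery: Redwood Recovery becomes $31,290.

Summit Youth: $2,365 · North Nutrition: $22,820 · Redwood Recovery: $31,290 · Meridian Transit: $4,565 · Garrison Mentoring: $30,260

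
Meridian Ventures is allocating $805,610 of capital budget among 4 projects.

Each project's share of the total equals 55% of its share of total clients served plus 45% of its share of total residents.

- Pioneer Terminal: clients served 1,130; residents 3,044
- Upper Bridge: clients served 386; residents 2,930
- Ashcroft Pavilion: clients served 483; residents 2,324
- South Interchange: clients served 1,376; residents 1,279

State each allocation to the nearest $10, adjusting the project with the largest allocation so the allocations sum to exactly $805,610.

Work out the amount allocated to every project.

Totals — clients served 3,375, residents 9,577.
Blended shares (55% clients served + 45% residents): Pioneer Terminal 0.3272; Upper Bridge 0.2006; Ashcroft Pavilion 0.1879; South Interchange 0.2843.
Raw shares: Pioneer Terminal 263,578.13; Upper Bridge 161,587.08; Ashcroft Pavilion 151,382.36; South Interchange 229,062.43.
Rounded to nearest $10: Pioneer Terminal $263,580; Upper Bridge $161,590; Ashcroft Pavilion $151,380; South Interchange $229,060. Sum = $805,610.
Sum already equals the total — no adjustment.

Pioneer Terminal: $263,580 | Upper Bridge: $161,590 | Ashcroft Pavilion: $151,380 | South Interchange: $229,060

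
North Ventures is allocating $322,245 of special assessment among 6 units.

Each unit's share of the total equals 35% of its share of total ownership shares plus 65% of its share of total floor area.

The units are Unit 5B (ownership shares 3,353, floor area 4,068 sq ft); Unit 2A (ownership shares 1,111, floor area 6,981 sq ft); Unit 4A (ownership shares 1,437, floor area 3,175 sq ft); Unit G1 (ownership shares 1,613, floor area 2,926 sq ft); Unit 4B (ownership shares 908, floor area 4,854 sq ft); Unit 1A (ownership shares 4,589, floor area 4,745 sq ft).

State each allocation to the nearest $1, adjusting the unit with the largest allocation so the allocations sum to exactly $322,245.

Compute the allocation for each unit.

Unit 5B: $60,920; Unit 2A: $64,296; Unit 4A: $37,319; Unit G1: $36,894; Unit 4B: $45,880; Unit 1A: $76,936

Ownership shares total 13,011; floor area total 26,749.
Blended shares (35% ownership shares + 65% floor area): Unit 5B 0.1890; Unit 2A 0.1995; Unit 4A 0.1158; Unit G1 0.1145; Unit 4B 0.1424; Unit 1A 0.2387.
Pro-rata amounts: Unit 5B 60,920.11; Unit 2A 64,295.73; Unit 4A 37,318.60; Unit G1 36,894.45; Unit 4B 45,880.46; Unit 1A 76,935.65.
Rounded to nearest $1: Unit 5B $60,920; Unit 2A $64,296; Unit 4A $37,319; Unit G1 $36,894; Unit 4B $45,880; Unit 1A $76,936. Sum = $322,245.
Sum already equals the total — no adjustment.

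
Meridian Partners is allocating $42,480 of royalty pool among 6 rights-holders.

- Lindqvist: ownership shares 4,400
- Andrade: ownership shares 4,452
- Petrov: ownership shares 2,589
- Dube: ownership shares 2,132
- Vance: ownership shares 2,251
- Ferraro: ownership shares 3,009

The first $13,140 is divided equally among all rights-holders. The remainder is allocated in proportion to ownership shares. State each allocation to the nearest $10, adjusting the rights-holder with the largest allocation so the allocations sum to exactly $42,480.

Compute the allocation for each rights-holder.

Lindqvist: $9,040; Andrade: $9,130; Petrov: $6,220; Dube: $5,510; Vance: $5,700; Ferraro: $6,880

First tranche $13,140 split equally: $2,190 each.
Remainder $29,340 by ownership shares (total 18,833): Lindqvist 6,854.78 → $6,850; Andrade 6,935.79 → $6,940; Petrov 4,033.41 → $4,030; Dube 3,321.45 → $3,320; Vance 3,506.84 → $3,510; Ferraro 4,687.73 → $4,690.
Totals: Lindqvist $2,190 + $6,850 = $9,040; Andrade $2,190 + $6,940 = $9,130; Petrov $2,190 + $4,030 = $6,220; Dube $2,190 + $3,320 = $5,510; Vance $2,190 + $3,510 = $5,700; Ferraro $2,190 + $4,690 = $6,880.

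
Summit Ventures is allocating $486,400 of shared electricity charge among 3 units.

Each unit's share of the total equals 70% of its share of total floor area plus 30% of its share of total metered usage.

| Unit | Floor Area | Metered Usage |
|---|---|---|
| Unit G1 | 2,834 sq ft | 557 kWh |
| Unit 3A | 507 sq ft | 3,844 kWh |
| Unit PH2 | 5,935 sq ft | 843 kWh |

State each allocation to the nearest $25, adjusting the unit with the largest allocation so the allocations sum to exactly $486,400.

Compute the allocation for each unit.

Unit G1: $119,525 · Unit 3A: $125,575 · Unit PH2: $241,300

Totals — floor area 9,276, metered usage 5,244.
Combined weights (70% floor area + 30% metered usage): Unit G1 0.2457; Unit 3A 0.2582; Unit PH2 0.4961.
Pro-rata amounts: Unit G1 119,522.45; Unit 3A 125,573.15; Unit PH2 241,304.39.
After rounding ($25): Unit G1 $119,525; Unit 3A $125,575; Unit PH2 $241,300. Sum = $486,400.
No rounding difference to absorb.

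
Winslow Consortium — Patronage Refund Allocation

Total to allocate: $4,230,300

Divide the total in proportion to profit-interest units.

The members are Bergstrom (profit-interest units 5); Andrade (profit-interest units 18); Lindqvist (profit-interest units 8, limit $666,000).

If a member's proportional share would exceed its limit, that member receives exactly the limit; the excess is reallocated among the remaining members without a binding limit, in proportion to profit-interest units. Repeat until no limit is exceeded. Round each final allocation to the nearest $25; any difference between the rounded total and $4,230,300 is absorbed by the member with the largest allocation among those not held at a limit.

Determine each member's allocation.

Bergstrom: $774,850; Andrade: $2,789,450; Lindqvist: $666,000

Sum of profit-interest units: 31.
Pro-rata shares before constraints: Bergstrom 682,306.45; Andrade 2,456,303.23; Lindqvist 1,091,690.32.
Cap binds for Lindqvist ($666,000); residual $3,564,300 reallocated over remaining profit-interest units 23.
Redistributed shares: Bergstrom 774,847.83 → $774,850; Andrade 2,789,452.17 → $2,789,450.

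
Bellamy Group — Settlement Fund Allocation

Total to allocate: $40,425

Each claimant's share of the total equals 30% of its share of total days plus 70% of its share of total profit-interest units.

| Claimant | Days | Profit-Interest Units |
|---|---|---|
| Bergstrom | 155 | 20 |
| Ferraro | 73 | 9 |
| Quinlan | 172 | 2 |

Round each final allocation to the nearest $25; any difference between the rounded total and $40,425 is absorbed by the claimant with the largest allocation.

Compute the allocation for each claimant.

Bergstrom: $22,950 · Ferraro: $10,425 · Quinlan: $7,050

Totals — days 400, profit-interest units 31.
Blended shares (30% days + 70% profit-interest units): Bergstrom 0.5679; Ferraro 0.2580; Quinlan 0.1742.
Raw shares: Bergstrom 22,955.86; Ferraro 10,428.67; Quinlan 7,040.47.
At nearest $25: Bergstrom $22,950; Ferraro $10,425; Quinlan $7,050. Sum = $40,425.
No rounding difference to absorb.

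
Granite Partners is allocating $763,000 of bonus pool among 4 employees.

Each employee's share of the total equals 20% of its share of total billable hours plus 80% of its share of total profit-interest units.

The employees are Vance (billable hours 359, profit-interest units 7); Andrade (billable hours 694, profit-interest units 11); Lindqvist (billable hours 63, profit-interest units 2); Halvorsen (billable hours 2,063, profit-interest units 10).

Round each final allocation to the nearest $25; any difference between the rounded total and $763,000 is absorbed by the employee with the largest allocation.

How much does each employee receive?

Vance: $159,650 | Andrade: $257,125 | Lindqvist: $43,725 | Halvorsen: $302,500

Totals — billable hours 3,179, profit-interest units 30.
Blended shares (20% billable hours + 80% profit-interest units): Vance 0.2093; Andrade 0.3370; Lindqvist 0.0573; Halvorsen 0.3965.
Raw shares: Vance 159,659.57; Andrade 257,127.08; Lindqvist 43,717.49; Halvorsen 302,495.86.
At nearest $25: Vance $159,650; Andrade $257,125; Lindqvist $43,725; Halvorsen $302,500. Sum = $763,000.
No rounding difference to absorb.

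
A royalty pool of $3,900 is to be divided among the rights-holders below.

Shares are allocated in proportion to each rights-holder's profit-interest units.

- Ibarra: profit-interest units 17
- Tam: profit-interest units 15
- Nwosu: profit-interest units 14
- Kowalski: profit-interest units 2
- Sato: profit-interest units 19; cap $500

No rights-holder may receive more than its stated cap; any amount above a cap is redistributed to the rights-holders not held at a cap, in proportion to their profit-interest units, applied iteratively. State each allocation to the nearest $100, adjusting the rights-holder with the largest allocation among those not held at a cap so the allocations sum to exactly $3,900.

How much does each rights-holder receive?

Ibarra: $1,200; Tam: $1,100; Nwosu: $1,000; Kowalski: $100; Sato: $500

Total profit-interest units = 67.
Unconstrained shares: Ibarra 989.55; Tam 873.13; Nwosu 814.93; Kowalski 116.42; Sato 1,105.97.
Capped: Sato ($500); balance $3,400 reallocated over remaining profit-interest units 48.
Shares after redistribution: Ibarra 1,204.17 → $1,200; Tam 1,062.50 → $1,100; Nwosu 991.67 → $1,000; Kowalski 141.67 → $100.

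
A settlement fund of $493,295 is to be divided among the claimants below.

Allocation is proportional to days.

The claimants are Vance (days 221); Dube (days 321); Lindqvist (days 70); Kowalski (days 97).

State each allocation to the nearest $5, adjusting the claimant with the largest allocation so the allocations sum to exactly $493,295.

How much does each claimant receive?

Days total: 709.
Raw shares: Vance 221/709 × $493,295 = 153,763.32; Dube 321/709 × $493,295 = 223,339.49; Lindqvist 70/709 × $493,295 = 48,703.31; Kowalski 97/709 × $493,295 = 67,488.88.
At nearest $5: Vance $153,765; Dube $223,340; Lindqvist $48,705; Kowalski $67,490. Sum = $493,300.
Difference $493,295 − $493,300 = −$5 applied to largest allocation (Dube): Dube becomes $223,335.

Vance: $153,765 | Dube: $223,335 | Lindqvist: $48,705 | Kowalski: $67,490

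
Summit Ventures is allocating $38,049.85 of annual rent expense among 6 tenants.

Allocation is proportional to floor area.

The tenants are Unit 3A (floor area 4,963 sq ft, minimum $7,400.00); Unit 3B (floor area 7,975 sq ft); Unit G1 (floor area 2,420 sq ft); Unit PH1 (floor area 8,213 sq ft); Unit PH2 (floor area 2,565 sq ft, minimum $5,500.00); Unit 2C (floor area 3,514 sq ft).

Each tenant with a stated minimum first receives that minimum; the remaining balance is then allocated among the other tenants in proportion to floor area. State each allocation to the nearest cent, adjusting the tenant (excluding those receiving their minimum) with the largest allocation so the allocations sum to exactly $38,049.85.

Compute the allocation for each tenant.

Guaranteed amounts: Unit 3A $7,400.00; Unit PH2 $5,500.00. Residual $25,149.85.
Residual split over remaining floor area 22,122: Unit 3B 9,066.5425 → $9,066.54; Unit G1 2,751.2267 → $2,751.23; Unit PH1 9,337.1177 → $9,337.12; Unit 2C 3,994.9631 → $3,994.96.

Unit 3A: $7,400.00 | Unit 3B: $9,066.54 | Unit G1: $2,751.23 | Unit PH1: $9,337.12 | Unit PH2: $5,500.00 | Unit 2C: $3,994.96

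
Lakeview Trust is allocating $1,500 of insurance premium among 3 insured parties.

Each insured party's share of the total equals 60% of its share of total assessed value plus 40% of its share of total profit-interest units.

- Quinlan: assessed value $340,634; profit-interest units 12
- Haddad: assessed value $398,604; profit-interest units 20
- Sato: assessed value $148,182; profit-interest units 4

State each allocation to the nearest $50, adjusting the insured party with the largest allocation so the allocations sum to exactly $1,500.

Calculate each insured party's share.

Quinlan: $550 | Haddad: $750 | Sato: $200

Totals — assessed value 887,420, profit-interest units 36.
Composite weights (60% assessed value + 40% profit-interest units): Quinlan 0.3636; Haddad 0.4917; Sato 0.1446.
Unrounded shares: Quinlan 545.46; Haddad 737.59; Sato 216.95.
At nearest $50: Quinlan $550; Haddad $750; Sato $200. Sum = $1,500.
No rounding difference to absorb.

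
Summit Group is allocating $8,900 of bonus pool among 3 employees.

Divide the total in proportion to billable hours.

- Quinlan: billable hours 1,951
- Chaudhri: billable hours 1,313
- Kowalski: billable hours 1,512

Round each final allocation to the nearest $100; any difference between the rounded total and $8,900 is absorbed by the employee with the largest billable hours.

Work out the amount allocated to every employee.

Billable hours total: 4,776.
Raw shares: Quinlan 1,951/4,776 × $8,900 = 3,635.66; Chaudhri 1,313/4,776 × $8,900 = 2,446.75; Kowalski 1,512/4,776 × $8,900 = 2,817.59.
After rounding ($100): Quinlan $3,600; Chaudhri $2,400; Kowalski $2,800. Sum = $8,800.
Difference $8,900 − $8,800 = +$100 applied to largest billable hours (Quinlan): Quinlan becomes $3,700.

Quinlan: $3,700 | Chaudhri: $2,400 | Kowalski: $2,800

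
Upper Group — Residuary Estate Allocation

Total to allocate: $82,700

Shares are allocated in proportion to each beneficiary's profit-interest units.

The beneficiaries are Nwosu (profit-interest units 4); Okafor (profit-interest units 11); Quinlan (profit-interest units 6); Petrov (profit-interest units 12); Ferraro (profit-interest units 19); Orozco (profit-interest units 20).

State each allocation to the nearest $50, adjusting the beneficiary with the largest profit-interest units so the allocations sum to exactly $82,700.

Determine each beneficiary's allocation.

Total profit-interest units = 4 + 11 + 6 + 12 + 19 + 20 = 72.
Pro-rata amounts: Nwosu 4,594.44; Okafor 12,634.72; Quinlan 6,891.67; Petrov 13,783.33; Ferraro 21,823.61; Orozco 22,972.22.
At nearest $50: Nwosu $4,600; Okafor $12,650; Quinlan $6,900; Petrov $13,800; Ferraro $21,800; Orozco $22,950. Sum = $82,700.
Sum already equals the total — no adjustment.

Nwosu: $4,600 · Okafor: $12,650 · Quinlan: $6,900 · Petrov: $13,800 · Ferraro: $21,800 · Orozco: $22,950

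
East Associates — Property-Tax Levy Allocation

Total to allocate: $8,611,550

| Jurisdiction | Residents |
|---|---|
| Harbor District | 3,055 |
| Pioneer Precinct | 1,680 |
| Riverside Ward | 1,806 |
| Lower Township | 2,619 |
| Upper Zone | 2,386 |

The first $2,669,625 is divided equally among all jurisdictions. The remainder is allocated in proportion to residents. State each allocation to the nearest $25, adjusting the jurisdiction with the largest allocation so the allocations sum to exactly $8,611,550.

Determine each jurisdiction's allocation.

Harbor District: $2,106,125; Pioneer Precinct: $1,398,500; Riverside Ward: $1,463,350; Lower Township: $1,881,750; Upper Zone: $1,761,825

First tranche $2,669,625 split equally: $533,925 each.
Remainder $5,941,925 by residents (total 11,546): Harbor District 1,572,196.51 → $1,572,200; Pioneer Precinct 864,579.42 → $864,575; Riverside Ward 929,422.88 → $929,425; Lower Township 1,347,817.56 → $1,347,825; Upper Zone 1,227,908.63 → $1,227,900.
Totals: Harbor District $533,925 + $1,572,200 = $2,106,125; Pioneer Precinct $533,925 + $864,575 = $1,398,500; Riverside Ward $533,925 + $929,425 = $1,463,350; Lower Township $533,925 + $1,347,825 = $1,881,750; Upper Zone $533,925 + $1,227,900 = $1,761,825.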